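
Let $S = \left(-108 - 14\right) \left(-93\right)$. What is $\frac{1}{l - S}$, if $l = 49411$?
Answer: $\frac{1}{38065} \approx 2.6271 \cdot 10^{-5}$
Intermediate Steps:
$S = 11346$ ($S = \left(-122\right) \left(-93\right) = 11346$)
$\frac{1}{l - S} = \frac{1}{49411 - 11346} = \frac{1}{38065}$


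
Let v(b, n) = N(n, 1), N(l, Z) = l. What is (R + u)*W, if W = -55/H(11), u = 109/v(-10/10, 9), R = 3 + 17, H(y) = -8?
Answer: 15895/72 ≈ 220.76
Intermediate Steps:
v(b, n) = n
R = 20
u = 109/9 ≈ 12.111
W = 55/8 (W = -55/(-8) = -55*(-⅛) = 55/8 ≈ 6.8750)
(R + u)*W = (20 + 109/9)*(55/8) = (289/9)*(55/8) = 15895/72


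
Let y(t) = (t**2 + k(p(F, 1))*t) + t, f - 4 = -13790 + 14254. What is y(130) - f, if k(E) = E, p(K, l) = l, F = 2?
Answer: 16692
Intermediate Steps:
f = 468 (f = 4 + (-13790 + 14254) = 4 + 464 = 468)
y(t) = t**2 + 2*t (y(t) = (t**2 + 1*t) + t = (t**2 + t) + t = (t + t**2) + t = t**2 + 2*t)
y(130) - f = 130*(2 + 130) - 1*468 = 130*132 - 468 = 17160 - 468 = 16692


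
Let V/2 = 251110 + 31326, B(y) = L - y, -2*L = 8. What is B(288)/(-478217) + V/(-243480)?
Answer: -33757537133/14554534395 ≈ -2.3194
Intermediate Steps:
L = -4 (L = -1/2*8 = -4)
B(y) = -4 - y
V = 564872 (V = 2*(251110 + 31326) = 2*282436 = 564872)
B(288)/(-478217) + V/(-243480) = (-4 - 1*288)/(-478217) + 564872/(-243480) = (-4 - 288)*(-1/478217) + 564872*(-1/243480) = -292*(-1/478217) - 70609/30435 = 292/478217 - 70609/30435 = -33757537133/14554534395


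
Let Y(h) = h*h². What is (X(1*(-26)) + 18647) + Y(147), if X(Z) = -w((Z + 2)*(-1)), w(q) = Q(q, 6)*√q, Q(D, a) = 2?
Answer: 3195170 - 4*√6 ≈ 3.1952e+6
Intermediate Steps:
w(q) = 2*√q
X(Z) = -2*√(-2 - Z) (X(Z) = -2*√((Z + 2)*(-1)) = -2*√((2 + Z)*(-1)) = -2*√(-2 - Z))
Y(h) = h³
(X(1*(-26)) + 18647) + Y(147) = (-2*√(-2 - (-26)) + 18647) + 147³ = (-2*√(-2 - 1*(-26)) + 18647) + 3176523 = (-2*√(-2 + 26) + 18647) + 3176523 = (-4*√6 + 18647) + 3176523 = (18647 - 4*√6) + 3176523 = 3195170 - 4*√6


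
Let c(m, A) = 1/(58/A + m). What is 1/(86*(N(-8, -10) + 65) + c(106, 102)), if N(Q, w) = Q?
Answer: 5435/26642421 ≈ 0.00020400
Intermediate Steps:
c(m, A) = 1/(m + 58/A)
1/(86*(N(-8, -10) + 65) + c(106, 102)) = 1/(86*(-8 + 65) + 102/(58 + 102*106)) = 1/(86*57 + 102/(58 + 10812)) = 1/(4902 + 102/10870) = 1/(4902 + 102*(1/10870)) = 1/(4902 + 51/5435) = 1/(26642421/5435) = 5435/26642421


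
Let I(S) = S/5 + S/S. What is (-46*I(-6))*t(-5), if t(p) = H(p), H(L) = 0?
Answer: 0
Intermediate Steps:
t(p) = 0
I(S) = 1 + S/5 (I(S) = S*(⅕) + 1 = S/5 + 1 = 1 + S/5)
(-46*I(-6))*t(-5) = -46*(1 + (⅕)*(-6))*0 = -46*(1 - 6/5)*0 = -46*(-⅕)*0 = (46/5)*0 = 0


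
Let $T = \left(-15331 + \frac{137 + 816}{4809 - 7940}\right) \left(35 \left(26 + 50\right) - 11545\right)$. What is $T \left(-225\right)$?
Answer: $- \frac{95962625975250}{3131} \approx -3.0649 \cdot 10^{10}$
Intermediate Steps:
$T = \frac{426500559890}{3131}$ ($T = \left(-15331 + \frac{953}{-3131}\right) \left(35 \cdot 76 - 11545\right) = \left(-15331 + 953 \left(- \frac{1}{3131}\right)\right) \left(2660 - 11545\right) = \left(-15331 - \frac{953}{3131}\right) \left(-8885\right) = \left(- \frac{48002314}{3131}\right) \left(-8885\right) = \frac{426500559890}{3131} \approx 1.3622 \cdot 10^{8}$)
$T \left(-225\right) = \frac{426500559890}{3131} \left(-225\right) = - \frac{95962625975250}{3131}$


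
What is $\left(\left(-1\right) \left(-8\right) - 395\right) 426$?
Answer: $-164862$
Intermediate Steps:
$\left(\left(-1\right) \left(-8\right) - 395\right) 426 = \left(8 - 395\right) 426 = \left(-387\right) 426 = -164862$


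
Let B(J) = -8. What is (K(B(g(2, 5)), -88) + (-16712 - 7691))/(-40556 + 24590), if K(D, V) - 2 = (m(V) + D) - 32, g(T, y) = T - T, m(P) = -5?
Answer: 12223/7983 ≈ 1.5311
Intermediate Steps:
g(T, y) = 0
K(D, V) = -35 + D (K(D, V) = 2 + ((-5 + D) - 32) = 2 + (-37 + D) = -35 + D)
(K(B(g(2, 5)), -88) + (-16712 - 7691))/(-40556 + 24590) = ((-35 - 8) + (-16712 - 7691))/(-40556 + 24590) = (-43 - 24403)/(-15966) = -24446*(-1/15966) = 12223/7983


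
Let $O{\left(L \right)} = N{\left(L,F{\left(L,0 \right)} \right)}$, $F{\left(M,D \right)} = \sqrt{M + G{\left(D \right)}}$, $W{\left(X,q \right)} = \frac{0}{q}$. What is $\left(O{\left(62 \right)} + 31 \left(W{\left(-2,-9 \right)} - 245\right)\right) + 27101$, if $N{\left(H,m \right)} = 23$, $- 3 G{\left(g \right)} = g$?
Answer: $19529$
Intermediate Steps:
$G{\left(g \right)} = - \frac{g}{3}$
$W{\left(X,q \right)} = 0$
$F{\left(M,D \right)} = \sqrt{M - \frac{D}{3}}$
$O{\left(L \right)} = 23$
$\left(O{\left(62 \right)} + 31 \left(W{\left(-2,-9 \right)} - 245\right)\right) + 27101 = \left(23 + 31 \left(0 - 245\right)\right) + 27101 = \left(23 + 31 \left(-245\right)\right) + 27101 = \left(23 - 7595\right) + 27101 = -7572 + 27101 = 19529$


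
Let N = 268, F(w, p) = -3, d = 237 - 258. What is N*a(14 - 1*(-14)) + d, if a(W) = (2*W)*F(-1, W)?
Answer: -45045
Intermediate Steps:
d = -21
a(W) = -6*W (a(W) = (2*W)*(-3) = -6*W)
N*a(14 - 1*(-14)) + d = 268*(-6*(14 - 1*(-14))) - 21 = 268*(-6*(14 + 14)) - 21 = 268*(-6*28) - 21 = 268*(-168) - 21 = -45024 - 21 = -45045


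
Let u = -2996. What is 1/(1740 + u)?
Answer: -1/1256 ≈ -0.00079618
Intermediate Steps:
1/(1740 + u) = 1/(1740 - 2996) = 1/(-1256) = -1/1256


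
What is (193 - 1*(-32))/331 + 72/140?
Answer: 13833/11585 ≈ 1.1940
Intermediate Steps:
(193 - 1*(-32))/331 + 72/140 = (193 + 32)*(1/331) + 72*(1/140) = 225*(1/331) + 18/35 = 225/331 + 18/35 = 13833/11585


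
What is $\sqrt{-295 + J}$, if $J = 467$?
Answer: $2 \sqrt{43} \approx 13.115$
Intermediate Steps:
$\sqrt{-295 + J} = \sqrt{-295 + 467} = \sqrt{172} = 2 \sqrt{43}$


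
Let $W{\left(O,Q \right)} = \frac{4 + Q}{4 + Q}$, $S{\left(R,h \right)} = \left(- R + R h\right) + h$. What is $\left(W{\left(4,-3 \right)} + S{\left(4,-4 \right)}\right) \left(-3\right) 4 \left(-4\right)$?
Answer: $-1104$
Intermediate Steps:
$S{\left(R,h \right)} = h - R + R h$
$W{\left(O,Q \right)} = 1$
$\left(W{\left(4,-3 \right)} + S{\left(4,-4 \right)}\right) \left(-3\right) 4 \left(-4\right) = \left(1 - 24\right) \left(-3\right) 4 \left(-4\right) = \left(1 - 24\right) \left(\left(-12\right) \left(-4\right)\right) = \left(1 - 24\right) 48 = \left(-23\right) 48 = -1104$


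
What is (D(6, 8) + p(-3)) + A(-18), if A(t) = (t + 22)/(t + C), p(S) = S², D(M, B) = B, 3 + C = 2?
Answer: 319/19 ≈ 16.789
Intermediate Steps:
C = -1 (C = -3 + 2 = -1)
A(t) = (22 + t)/(-1 + t) (A(t) = (t + 22)/(t - 1) = (22 + t)/(-1 + t))
(D(6, 8) + p(-3)) + A(-18) = (8 + (-3)²) + (22 - 18)/(-1 - 18) = (8 + 9) + 4/(-19) = 17 - 1/19*4 = 17 - 4/19 = 319/19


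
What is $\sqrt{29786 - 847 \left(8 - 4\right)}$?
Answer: $\sqrt{26398} \approx 162.47$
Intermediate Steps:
$\sqrt{29786 - 847 \left(8 - 4\right)} = \sqrt{29786 - 3388} = \sqrt{26398}$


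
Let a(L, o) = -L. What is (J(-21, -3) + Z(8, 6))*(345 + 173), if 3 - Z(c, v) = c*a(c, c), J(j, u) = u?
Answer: 33152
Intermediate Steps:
Z(c, v) = 3 + c² (Z(c, v) = 3 - c*(-c) = 3 - (-1)*c² = 3 + c²)
(J(-21, -3) + Z(8, 6))*(345 + 173) = (-3 + (3 + 8²))*(345 + 173) = (-3 + (3 + 64))*518 = (-3 + 67)*518 = 64*518 = 33152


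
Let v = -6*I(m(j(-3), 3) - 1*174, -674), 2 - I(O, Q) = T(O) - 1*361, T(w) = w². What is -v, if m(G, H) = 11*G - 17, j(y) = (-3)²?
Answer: -48606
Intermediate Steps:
j(y) = 9
m(G, H) = -17 + 11*G
I(O, Q) = 363 - O² (I(O, Q) = 2 - (O² - 1*361) = 2 - (O² - 361) = 2 - (-361 + O²) = 2 + (361 - O²) = 363 - O²)
v = 48606 (v = -6*(363 - ((-17 + 11*9) - 1*174)²) = -6*(363 - ((-17 + 99) - 174)²) = -6*(363 - (82 - 174)²) = -6*(363 - 1*(-92)²) = -6*(363 - 1*8464) = -6*(363 - 8464) = -6*(-8101) = 48606)
-v = -1*48606 = -48606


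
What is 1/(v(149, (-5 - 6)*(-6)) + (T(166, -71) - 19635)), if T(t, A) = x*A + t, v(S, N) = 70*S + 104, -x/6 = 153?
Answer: 1/56243 ≈ 1.7780e-5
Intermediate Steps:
x = -918 (x = -6*153 = -918)
v(S, N) = 104 + 70*S
T(t, A) = t - 918*A (T(t, A) = -918*A + t = t - 918*A)
1/(v(149, (-5 - 6)*(-6)) + (T(166, -71) - 19635)) = 1/((104 + 70*149) + ((166 - 918*(-71)) - 19635)) = 1/((104 + 10430) + ((166 + 65178) - 19635)) = 1/(10534 + (65344 - 19635)) = 1/(10534 + 45709) = 1/56243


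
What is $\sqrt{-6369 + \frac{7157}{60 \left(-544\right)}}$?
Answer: $\frac{i \sqrt{366867030}}{240} \approx 79.807 i$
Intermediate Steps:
$\sqrt{-6369 + \frac{7157}{60 \left(-544\right)}} = \sqrt{-6369 + \frac{7157}{-32640}} = \sqrt{-6369 + 7157 \left(- \frac{1}{32640}\right)} = \sqrt{-6369 - \frac{421}{1920}} = \sqrt{- \frac{12228901}{1920}} = \frac{i \sqrt{366867030}}{240}$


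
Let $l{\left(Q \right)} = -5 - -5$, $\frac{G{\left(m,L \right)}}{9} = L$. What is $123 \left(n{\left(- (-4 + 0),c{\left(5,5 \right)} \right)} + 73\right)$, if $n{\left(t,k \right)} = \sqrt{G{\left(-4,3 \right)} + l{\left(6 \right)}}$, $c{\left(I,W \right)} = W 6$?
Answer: $8979 + 369 \sqrt{3} \approx 9618.1$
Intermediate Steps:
$G{\left(m,L \right)} = 9 L$
$l{\left(Q \right)} = 0$ ($l{\left(Q \right)} = -5 + 5 = 0$)
$c{\left(I,W \right)} = 6 W$
$n{\left(t,k \right)} = 3 \sqrt{3}$ ($n{\left(t,k \right)} = \sqrt{9 \cdot 3 + 0} = \sqrt{27 + 0} = \sqrt{27} = 3 \sqrt{3}$)
$123 \left(n{\left(- (-4 + 0),c{\left(5,5 \right)} \right)} + 73\right) = 123 \left(3 \sqrt{3} + 73\right) = 123 \left(73 + 3 \sqrt{3}\right) = 8979 + 369 \sqrt{3}$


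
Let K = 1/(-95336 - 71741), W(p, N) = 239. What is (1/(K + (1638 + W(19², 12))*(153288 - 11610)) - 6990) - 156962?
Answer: -7284505533594717195/44430720781661 ≈ -1.6395e+5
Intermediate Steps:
K = -1/167077 (K = 1/(-167077) = -1/167077 ≈ -5.9853e-6)
(1/(K + (1638 + W(19², 12))*(153288 - 11610)) - 6990) - 156962 = (1/(-1/167077 + (1638 + 239)*(153288 - 11610)) - 6990) - 156962 = (1/(-1/167077 + 1877*141678) - 6990) - 156962 = (1/(-1/167077 + 265929606) - 6990) - 156962 = (1/(44430720781661/167077) - 6990) - 156962 = (167077/44430720781661 - 6990) - 156962 = -310570738263643313/44430720781661 - 156962 = -7284505533594717195/44430720781661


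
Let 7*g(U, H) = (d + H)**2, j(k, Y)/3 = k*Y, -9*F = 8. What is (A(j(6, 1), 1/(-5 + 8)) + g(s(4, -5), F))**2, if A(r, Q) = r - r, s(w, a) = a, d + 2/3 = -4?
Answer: 6250000/321489 ≈ 19.441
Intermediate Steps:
d = -14/3 (d = -2/3 - 4 = -14/3 ≈ -4.6667)
F = -8/9 (F = -1/9*8 = -8/9 ≈ -0.88889)
j(k, Y) = 3*Y*k (j(k, Y) = 3*(k*Y) = 3*(Y*k) = 3*Y*k)
A(r, Q) = 0
g(U, H) = (-14/3 + H)**2/7
(A(j(6, 1), 1/(-5 + 8)) + g(s(4, -5), F))**2 = (0 + (-14 + 3*(-8/9))**2/63)**2 = (0 + (-14 - 8/3)**2/63)**2 = (0 + (-50/3)**2/63)**2 = (0 + (1/63)*(2500/9))**2 = (0 + 2500/567)**2 = (2500/567)**2 = 6250000/321489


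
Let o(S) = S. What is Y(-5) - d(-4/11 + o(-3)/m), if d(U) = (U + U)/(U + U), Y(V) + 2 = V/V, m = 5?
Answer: -2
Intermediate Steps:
Y(V) = -1 (Y(V) = -2 + V/V = -2 + 1 = -1)
d(U) = 1 (d(U) = (2*U)/((2*U)) = (2*U)*(1/(2*U)) = 1)
Y(-5) - d(-4/11 + o(-3)/m) = -1 - 1*1 = -1 - 1 = -2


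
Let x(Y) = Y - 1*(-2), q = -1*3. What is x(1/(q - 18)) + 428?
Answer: 9029/21 ≈ 429.95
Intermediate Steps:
q = -3
x(Y) = 2 + Y (x(Y) = Y + 2 = 2 + Y)
x(1/(q - 18)) + 428 = (2 + 1/(-3 - 18)) + 428 = (2 + 1/(-21)) + 428 = (2 - 1/21) + 428 = 41/21 + 428 = 9029/21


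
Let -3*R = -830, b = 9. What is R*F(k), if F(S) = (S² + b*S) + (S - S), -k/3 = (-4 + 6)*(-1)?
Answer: 24900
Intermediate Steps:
k = 6 (k = -3*(-4 + 6)*(-1) = -6*(-1) = -3*(-2) = 6)
R = 830/3 (R = -⅓*(-830) = 830/3 ≈ 276.67)
F(S) = S² + 9*S (F(S) = (S² + 9*S) + (S - S) = (S² + 9*S) + 0 = S² + 9*S)
R*F(k) = 830*(6*(9 + 6))/3 = 830*(6*15)/3 = (830/3)*90 = 24900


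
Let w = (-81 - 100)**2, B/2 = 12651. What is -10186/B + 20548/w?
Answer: 93100975/414459411 ≈ 0.22463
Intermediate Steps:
B = 25302 (B = 2*12651 = 25302)
w = 32761 (w = (-181)**2 = 32761)
-10186/B + 20548/w = -10186/25302 + 20548/32761 = -10186*1/25302 + 20548*(1/32761) = -5093/12651 + 20548/32761 = 93100975/414459411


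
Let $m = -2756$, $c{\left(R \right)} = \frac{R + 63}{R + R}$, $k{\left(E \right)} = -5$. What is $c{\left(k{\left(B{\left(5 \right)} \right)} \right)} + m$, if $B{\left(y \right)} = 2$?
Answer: $- \frac{13809}{5} \approx -2761.8$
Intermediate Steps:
$c{\left(R \right)} = \frac{63 + R}{2 R}$
$c{\left(k{\left(B{\left(5 \right)} \right)} \right)} + m = \frac{63 - 5}{2 \left(-5\right)} - 2756 = \frac{1}{2} \left(- \frac{1}{5}\right) 58 - 2756 = - \frac{29}{5} - 2756 = - \frac{13809}{5}$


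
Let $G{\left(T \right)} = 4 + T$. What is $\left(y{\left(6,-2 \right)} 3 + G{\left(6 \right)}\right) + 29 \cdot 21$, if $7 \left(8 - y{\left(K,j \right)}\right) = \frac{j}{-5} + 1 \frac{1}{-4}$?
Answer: $\frac{90011}{140} \approx 642.94$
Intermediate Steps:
$y{\left(K,j \right)} = \frac{225}{28} + \frac{j}{35}$ ($y{\left(K,j \right)} = 8 - \frac{\frac{j}{-5} + 1 \frac{1}{-4}}{7} = 8 - \frac{j \left(- \frac{1}{5}\right) + 1 \left(- \frac{1}{4}\right)}{7} = 8 - \frac{- \frac{j}{5} - \frac{1}{4}}{7} = 8 - \frac{- \frac{1}{4} - \frac{j}{5}}{7} = 8 + \left(\frac{1}{28} + \frac{j}{35}\right) = \frac{225}{28} + \frac{j}{35}$)
$\left(y{\left(6,-2 \right)} 3 + G{\left(6 \right)}\right) + 29 \cdot 21 = \left(\left(\frac{225}{28} + \frac{1}{35} \left(-2\right)\right) 3 + \left(4 + 6\right)\right) + 29 \cdot 21 = \left(\left(\frac{225}{28} - \frac{2}{35}\right) 3 + 10\right) + 609 = \left(\frac{1117}{140} \cdot 3 + 10\right) + 609 = \left(\frac{3351}{140} + 10\right) + 609 = \frac{4751}{140} + 609 = \frac{90011}{140}$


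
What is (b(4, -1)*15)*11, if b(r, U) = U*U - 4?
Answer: -495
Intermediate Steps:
b(r, U) = -4 + U² (b(r, U) = U² - 4 = -4 + U²)
(b(4, -1)*15)*11 = ((-4 + (-1)²)*15)*11 = ((-4 + 1)*15)*11 = -3*15*11 = -45*11 = -495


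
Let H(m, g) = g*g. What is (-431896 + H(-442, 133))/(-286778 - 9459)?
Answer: 414207/296237 ≈ 1.3982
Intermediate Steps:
H(m, g) = g²
(-431896 + H(-442, 133))/(-286778 - 9459) = (-431896 + 133²)/(-286778 - 9459) = (-431896 + 17689)/(-296237) = -414207*(-1/296237) = 414207/296237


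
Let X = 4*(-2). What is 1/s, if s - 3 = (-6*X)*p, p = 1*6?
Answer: 1/291 ≈ 0.0034364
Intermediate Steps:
p = 6
X = -8
s = 291 (s = 3 - 6*(-8)*6 = 3 + 48*6 = 3 + 288 = 291)
1/s = 1/291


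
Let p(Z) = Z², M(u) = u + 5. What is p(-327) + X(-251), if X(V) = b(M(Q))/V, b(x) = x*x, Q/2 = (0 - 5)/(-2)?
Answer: 26839079/251 ≈ 1.0693e+5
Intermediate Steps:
Q = 5 (Q = 2*((0 - 5)/(-2)) = 2*(-5*(-½)) = 2*(5/2) = 5)
M(u) = 5 + u
b(x) = x²
X(V) = 100/V (X(V) = (5 + 5)²/V = 10²/V = 100/V)
p(-327) + X(-251) = (-327)² + 100/(-251) = 106929 + 100*(-1/251) = 106929 - 100/251 = 26839079/251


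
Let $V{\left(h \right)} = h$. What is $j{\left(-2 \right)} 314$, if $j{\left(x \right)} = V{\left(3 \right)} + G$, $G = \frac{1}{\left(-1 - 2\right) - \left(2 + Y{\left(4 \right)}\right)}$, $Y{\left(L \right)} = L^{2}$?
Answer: $\frac{19468}{21} \approx 927.05$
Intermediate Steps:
$G = - \frac{1}{21}$ ($G = \frac{1}{\left(-1 - 2\right) - 18} = \frac{1}{-3 - 18} = \frac{1}{-21} = - \frac{1}{21} \approx -0.047619$)
$j{\left(x \right)} = \frac{62}{21}$ ($j{\left(x \right)} = 3 - \frac{1}{21} = \frac{62}{21}$)
$j{\left(-2 \right)} 314 = \frac{62}{21} \cdot 314 = \frac{19468}{21}$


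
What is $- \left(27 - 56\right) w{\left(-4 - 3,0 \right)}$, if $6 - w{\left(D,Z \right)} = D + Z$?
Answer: $377$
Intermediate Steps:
$w{\left(D,Z \right)} = 6 - D - Z$ ($w{\left(D,Z \right)} = 6 - \left(D + Z\right) = 6 - D - Z$)
$- \left(27 - 56\right) w{\left(-4 - 3,0 \right)} = - \left(27 - 56\right) \left(6 - \left(-4 - 3\right) - 0\right) = - \left(-29\right) \left(6 - \left(-4 - 3\right) + 0\right) = - \left(-29\right) \left(6 - -7 + 0\right) = - \left(-29\right) \left(6 + 7 + 0\right) = - \left(-29\right) 13 = \left(-1\right) \left(-377\right) = 377$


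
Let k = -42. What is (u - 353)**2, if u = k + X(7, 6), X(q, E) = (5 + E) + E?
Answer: 142884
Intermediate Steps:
X(q, E) = 5 + 2*E
u = -25 (u = -42 + (5 + 2*6) = -42 + (5 + 12) = -42 + 17 = -25)
(u - 353)**2 = (-25 - 353)**2 = (-378)**2 = 142884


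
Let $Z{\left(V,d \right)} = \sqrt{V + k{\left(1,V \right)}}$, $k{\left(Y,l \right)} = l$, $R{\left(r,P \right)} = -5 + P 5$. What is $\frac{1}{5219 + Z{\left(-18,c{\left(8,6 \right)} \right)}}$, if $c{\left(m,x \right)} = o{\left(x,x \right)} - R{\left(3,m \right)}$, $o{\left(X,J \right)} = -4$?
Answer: $\frac{5219}{27237997} - \frac{6 i}{27237997} \approx 0.00019161 - 2.2028 \cdot 10^{-7} i$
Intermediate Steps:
$R{\left(r,P \right)} = -5 + 5 P$
$c{\left(m,x \right)} = 1 - 5 m$ ($c{\left(m,x \right)} = -4 - \left(-5 + 5 m\right) = 1 - 5 m$)
$Z{\left(V,d \right)} = \sqrt{2} \sqrt{V}$ ($Z{\left(V,d \right)} = \sqrt{V + V} = \sqrt{2 V} = \sqrt{2} \sqrt{V}$)
$\frac{1}{5219 + Z{\left(-18,c{\left(8,6 \right)} \right)}} = \frac{1}{5219 + \sqrt{2} \sqrt{-18}} = \frac{1}{5219 + \sqrt{2} \cdot 3 i \sqrt{2}} = \frac{1}{5219 + 6 i} = \frac{5219 - 6 i}{27237997}$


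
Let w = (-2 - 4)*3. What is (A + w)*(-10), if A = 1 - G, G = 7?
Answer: 240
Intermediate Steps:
A = -6 (A = 1 - 1*7 = 1 - 7 = -6)
w = -18 (w = -6*3 = -18)
(A + w)*(-10) = (-6 - 18)*(-10) = -24*(-10) = 240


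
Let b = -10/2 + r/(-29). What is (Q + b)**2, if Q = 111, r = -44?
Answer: 9721924/841 ≈ 11560.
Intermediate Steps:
b = -101/29 (b = -10/2 - 44/(-29) = -10*1/2 - 44*(-1/29) = -5 + 44/29 = -101/29 ≈ -3.4828)
(Q + b)**2 = (111 - 101/29)**2 = (3118/29)**2 = 9721924/841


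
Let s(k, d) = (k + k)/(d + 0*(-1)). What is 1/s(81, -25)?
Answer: -25/162 ≈ -0.15432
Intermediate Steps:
s(k, d) = 2*k/d (s(k, d) = (2*k)/(d + 0) = (2*k)/d = 2*k/d)
1/s(81, -25) = 1/(2*81/(-25)) = 1/(2*81*(-1/25)) = 1/(-162/25) = -25/162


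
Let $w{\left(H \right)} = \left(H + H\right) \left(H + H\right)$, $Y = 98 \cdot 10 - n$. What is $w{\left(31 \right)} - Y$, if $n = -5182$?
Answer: $-2318$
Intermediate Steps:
$Y = 6162$ ($Y = 98 \cdot 10 - -5182 = 980 + 5182 = 6162$)
$w{\left(H \right)} = 4 H^{2}$ ($w{\left(H \right)} = 2 H 2 H = 4 H^{2}$)
$w{\left(31 \right)} - Y = 4 \cdot 31^{2} - 6162 = 4 \cdot 961 - 6162 = 3844 - 6162 = -2318$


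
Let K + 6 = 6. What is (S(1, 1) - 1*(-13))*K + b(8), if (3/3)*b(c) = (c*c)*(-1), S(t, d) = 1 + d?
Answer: -64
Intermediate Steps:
K = 0 (K = -6 + 6 = 0)
b(c) = -c**2 (b(c) = (c*c)*(-1) = c**2*(-1) = -c**2)
(S(1, 1) - 1*(-13))*K + b(8) = ((1 + 1) - 1*(-13))*0 - 1*8**2 = (2 + 13)*0 - 1*64 = 15*0 - 64 = 0 - 64 = -64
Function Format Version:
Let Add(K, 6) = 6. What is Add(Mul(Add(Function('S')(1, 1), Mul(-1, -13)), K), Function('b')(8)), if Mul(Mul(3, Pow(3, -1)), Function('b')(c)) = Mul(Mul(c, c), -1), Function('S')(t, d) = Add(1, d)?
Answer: -64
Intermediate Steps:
K = 0 (K = Add(-6, 6) = 0)
Function('b')(c) = Mul(-1, Pow(c, 2)) (Function('b')(c) = Mul(Mul(c, c), -1) = Mul(Pow(c, 2), -1) = Mul(-1, Pow(c, 2)))
Add(Mul(Add(Function('S')(1, 1), Mul(-1, -13)), K), Function('b')(8)) = Add(Mul(Add(Add(1, 1), Mul(-1, -13)), 0), Mul(-1, Pow(8, 2))) = Add(Mul(Add(2, 13), 0), Mul(-1, 64)) = Add(Mul(15, 0), -64) = Add(0, -64) = -64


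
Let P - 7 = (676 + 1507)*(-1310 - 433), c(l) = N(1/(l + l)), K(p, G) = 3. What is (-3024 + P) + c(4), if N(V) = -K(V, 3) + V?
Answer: -30463911/8 ≈ -3.8080e+6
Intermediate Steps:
N(V) = -3 + V (N(V) = -1*3 + V = -3 + V)
c(l) = -3 + 1/(2*l) (c(l) = -3 + 1/(l + l) = -3 + 1/(2*l))
P = -3804962 (P = 7 + (676 + 1507)*(-1310 - 433) = 7 + 2183*(-1743) = 7 - 3804969 = -3804962)
(-3024 + P) + c(4) = (-3024 - 3804962) + (-3 + (1/2)/4) = -3807986 + (-3 + (1/2)*(1/4)) = -3807986 + (-3 + 1/8) = -3807986 - 23/8 = -30463911/8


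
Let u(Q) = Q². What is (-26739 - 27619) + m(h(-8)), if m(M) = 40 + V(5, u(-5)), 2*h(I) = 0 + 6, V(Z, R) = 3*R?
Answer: -54243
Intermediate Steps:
h(I) = 3 (h(I) = (0 + 6)/2 = (½)*6 = 3)
m(M) = 115 (m(M) = 40 + 3*(-5)² = 40 + 3*25 = 40 + 75 = 115)
(-26739 - 27619) + m(h(-8)) = (-26739 - 27619) + 115 = -54358 + 115 = -54243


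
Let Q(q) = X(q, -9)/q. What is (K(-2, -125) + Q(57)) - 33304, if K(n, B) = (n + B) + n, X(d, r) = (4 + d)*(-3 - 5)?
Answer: -1906169/57 ≈ -33442.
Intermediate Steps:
X(d, r) = -32 - 8*d (X(d, r) = (4 + d)*(-8) = -32 - 8*d)
Q(q) = (-32 - 8*q)/q
K(n, B) = B + 2*n (K(n, B) = (B + n) + n = B + 2*n)
(K(-2, -125) + Q(57)) - 33304 = ((-125 + 2*(-2)) + (-8 - 32/57)) - 33304 = ((-125 - 4) + (-8 - 32*1/57)) - 33304 = (-129 + (-8 - 32/57)) - 33304 = (-129 - 488/57) - 33304 = -7841/57 - 33304 = -1906169/57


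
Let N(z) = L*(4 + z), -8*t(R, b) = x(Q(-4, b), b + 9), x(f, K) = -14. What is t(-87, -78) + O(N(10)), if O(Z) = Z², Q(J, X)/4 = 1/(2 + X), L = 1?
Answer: 791/4 ≈ 197.75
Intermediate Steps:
Q(J, X) = 4/(2 + X)
t(R, b) = 7/4 (t(R, b) = -⅛*(-14) = 7/4)
N(z) = 4 + z (N(z) = 1*(4 + z) = 4 + z)
t(-87, -78) + O(N(10)) = 7/4 + (4 + 10)² = 7/4 + 14² = 7/4 + 196 = 791/4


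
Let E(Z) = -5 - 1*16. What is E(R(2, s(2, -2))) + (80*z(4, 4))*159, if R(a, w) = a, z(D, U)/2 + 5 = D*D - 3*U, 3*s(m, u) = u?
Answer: -25461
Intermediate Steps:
s(m, u) = u/3
z(D, U) = -10 - 6*U + 2*D² (z(D, U) = -10 + 2*(D*D - 3*U) = -10 + 2*(D² - 3*U) = -10 + (-6*U + 2*D²) = -10 - 6*U + 2*D²)
E(Z) = -21 (E(Z) = -5 - 16 = -21)
E(R(2, s(2, -2))) + (80*z(4, 4))*159 = -21 + (80*(-10 - 6*4 + 2*4²))*159 = -21 + (80*(-10 - 24 + 2*16))*159 = -21 + (80*(-10 - 24 + 32))*159 = -21 + (80*(-2))*159 = -21 - 160*159 = -21 - 25440 = -25461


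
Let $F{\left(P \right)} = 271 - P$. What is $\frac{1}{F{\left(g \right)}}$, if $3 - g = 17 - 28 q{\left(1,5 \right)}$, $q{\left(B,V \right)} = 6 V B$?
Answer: $- \frac{1}{555} \approx -0.0018018$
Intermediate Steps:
$q{\left(B,V \right)} = 6 B V$
$g = 826$ ($g = 3 - \left(17 - 28 \cdot 6 \cdot 1 \cdot 5\right) = 3 - \left(17 - 840\right) = 3 - -823 = 3 + 823 = 826$)
$\frac{1}{F{\left(g \right)}} = \frac{1}{271 - 826} = \frac{1}{-555} = - \frac{1}{555}$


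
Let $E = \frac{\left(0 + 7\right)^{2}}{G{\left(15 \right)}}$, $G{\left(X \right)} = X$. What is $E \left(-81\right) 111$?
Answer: $- \frac{146853}{5} \approx -29371.0$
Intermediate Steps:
$E = \frac{49}{15}$ ($E = \frac{\left(0 + 7\right)^{2}}{15} = 7^{2} \cdot \frac{1}{15} = 49 \cdot \frac{1}{15} = \frac{49}{15} \approx 3.2667$)
$E \left(-81\right) 111 = \frac{49}{15} \left(-81\right) 111 = \left(- \frac{1323}{5}\right) 111 = - \frac{146853}{5}$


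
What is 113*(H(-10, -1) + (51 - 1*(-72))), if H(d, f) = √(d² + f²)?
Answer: 13899 + 113*√101 ≈ 15035.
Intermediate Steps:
113*(H(-10, -1) + (51 - 1*(-72))) = 113*(√((-10)² + (-1)²) + (51 - 1*(-72))) = 113*(√(100 + 1) + (51 + 72)) = 113*(√101 + 123) = 113*(123 + √101) = 13899 + 113*√101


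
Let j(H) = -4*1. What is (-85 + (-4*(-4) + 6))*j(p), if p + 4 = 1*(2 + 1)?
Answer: 252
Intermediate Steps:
p = -1 (p = -4 + 1*(2 + 1) = -4 + 1*3 = -4 + 3 = -1)
j(H) = -4
(-85 + (-4*(-4) + 6))*j(p) = (-85 + (-4*(-4) + 6))*(-4) = (-85 + (16 + 6))*(-4) = (-85 + 22)*(-4) = -63*(-4) = 252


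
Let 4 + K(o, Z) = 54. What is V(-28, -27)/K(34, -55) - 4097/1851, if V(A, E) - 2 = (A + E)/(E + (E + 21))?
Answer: -66021/30850 ≈ -2.1401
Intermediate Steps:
V(A, E) = 2 + (A + E)/(21 + 2*E) (V(A, E) = 2 + (A + E)/(E + (E + 21)) = 2 + (A + E)/(E + (21 + E)) = 2 + (A + E)/(21 + 2*E))
K(o, Z) = 50 (K(o, Z) = -4 + 54 = 50)
V(-28, -27)/K(34, -55) - 4097/1851 = ((42 - 28 + 5*(-27))/(21 + 2*(-27)))/50 - 4097/1851 = ((42 - 28 - 135)/(21 - 54))*(1/50) - 4097*1/1851 = (-121/(-33))*(1/50) - 4097/1851 = -1/33*(-121)*(1/50) - 4097/1851 = (11/3)*(1/50) - 4097/1851 = 11/150 - 4097/1851 = -66021/30850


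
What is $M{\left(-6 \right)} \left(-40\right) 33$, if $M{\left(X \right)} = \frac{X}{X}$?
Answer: $-1320$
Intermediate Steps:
$M{\left(X \right)} = 1$
$M{\left(-6 \right)} \left(-40\right) 33 = 1 \left(-40\right) 33 = \left(-40\right) 33 = -1320$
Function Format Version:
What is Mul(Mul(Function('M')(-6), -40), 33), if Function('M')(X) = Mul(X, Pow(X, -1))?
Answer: -1320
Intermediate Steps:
Function('M')(X) = 1
Mul(Mul(Function('M')(-6), -40), 33) = Mul(Mul(1, -40), 33) = Mul(-40, 33) = -1320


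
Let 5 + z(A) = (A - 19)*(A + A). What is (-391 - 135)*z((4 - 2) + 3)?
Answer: 76270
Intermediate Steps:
z(A) = -5 + 2*A*(-19 + A) (z(A) = -5 + (A - 19)*(A + A) = -5 + (-19 + A)*(2*A) = -5 + 2*A*(-19 + A))
(-391 - 135)*z((4 - 2) + 3) = (-391 - 135)*(-5 - 38*((4 - 2) + 3) + 2*((4 - 2) + 3)²) = -526*(-5 - 38*(2 + 3) + 2*(2 + 3)²) = -526*(-5 - 38*5 + 2*5²) = -526*(-5 - 190 + 2*25) = -526*(-5 - 190 + 50) = -526*(-145) = 76270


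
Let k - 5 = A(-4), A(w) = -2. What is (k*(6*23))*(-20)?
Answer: -8280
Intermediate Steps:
k = 3 (k = 5 - 2 = 3)
(k*(6*23))*(-20) = (3*(6*23))*(-20) = (3*138)*(-20) = 414*(-20) = -8280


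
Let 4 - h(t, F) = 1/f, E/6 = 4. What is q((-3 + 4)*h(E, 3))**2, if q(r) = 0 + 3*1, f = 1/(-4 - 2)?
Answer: 9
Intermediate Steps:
E = 24 (E = 6*4 = 24)
f = -1/6 (f = 1/(-6) = -1/6 ≈ -0.16667)
h(t, F) = 10 (h(t, F) = 4 - 1/(-1/6) = 4 - 1*(-6) = 4 + 6 = 10)
q(r) = 3 (q(r) = 0 + 3 = 3)
q((-3 + 4)*h(E, 3))**2 = 3**2 = 9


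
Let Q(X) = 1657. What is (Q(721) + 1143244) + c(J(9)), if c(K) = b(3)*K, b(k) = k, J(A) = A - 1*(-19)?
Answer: 1144985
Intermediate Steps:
J(A) = 19 + A (J(A) = A + 19 = 19 + A)
c(K) = 3*K
(Q(721) + 1143244) + c(J(9)) = (1657 + 1143244) + 3*(19 + 9) = 1144901 + 3*28 = 1144901 + 84 = 1144985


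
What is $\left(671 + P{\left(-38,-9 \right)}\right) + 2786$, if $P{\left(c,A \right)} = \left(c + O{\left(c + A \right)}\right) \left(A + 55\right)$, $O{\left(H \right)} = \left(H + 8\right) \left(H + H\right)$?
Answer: $170345$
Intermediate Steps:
$O{\left(H \right)} = 2 H \left(8 + H\right)$ ($O{\left(H \right)} = \left(8 + H\right) 2 H = 2 H \left(8 + H\right)$)
$P{\left(c,A \right)} = \left(55 + A\right) \left(c + 2 \left(A + c\right) \left(8 + A + c\right)\right)$ ($P{\left(c,A \right)} = \left(c + 2 \left(c + A\right) \left(8 + \left(c + A\right)\right)\right) \left(A + 55\right) = \left(c + 2 \left(A + c\right) \left(8 + \left(A + c\right)\right)\right) \left(55 + A\right) = \left(c + 2 \left(A + c\right) \left(8 + A + c\right)\right) \left(55 + A\right) = \left(55 + A\right) \left(c + 2 \left(A + c\right) \left(8 + A + c\right)\right)$)
$\left(671 + P{\left(-38,-9 \right)}\right) + 2786 = \left(671 + \left(55 \left(-38\right) - -342 + 110 \left(-9 - 38\right) \left(8 - 9 - 38\right) + 2 \left(-9\right) \left(-9 - 38\right) \left(8 - 9 - 38\right)\right)\right) + 2786 = \left(671 + \left(-2090 + 342 + 110 \left(-47\right) \left(-39\right) + 2 \left(-9\right) \left(-47\right) \left(-39\right)\right)\right) + 2786 = \left(671 + \left(-2090 + 342 + 201630 - 32994\right)\right) + 2786 = \left(671 + 166888\right) + 2786 = 167559 + 2786 = 170345$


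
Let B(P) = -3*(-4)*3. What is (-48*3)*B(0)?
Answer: -5184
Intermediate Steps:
B(P) = 36 (B(P) = 12*3 = 36)
(-48*3)*B(0) = -48*3*36 = -16*9*36 = -144*36 = -5184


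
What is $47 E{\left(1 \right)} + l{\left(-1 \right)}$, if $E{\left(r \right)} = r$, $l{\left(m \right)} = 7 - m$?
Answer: $55$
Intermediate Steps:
$47 E{\left(1 \right)} + l{\left(-1 \right)} = 47 \cdot 1 + \left(7 - -1\right) = 47 + \left(7 + 1\right) = 47 + 8 = 55$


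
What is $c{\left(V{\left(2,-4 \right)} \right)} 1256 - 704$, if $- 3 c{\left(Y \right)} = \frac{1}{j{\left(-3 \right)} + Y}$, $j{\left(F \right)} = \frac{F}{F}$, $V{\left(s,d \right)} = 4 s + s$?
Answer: $- \frac{24488}{33} \approx -742.06$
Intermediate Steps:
$V{\left(s,d \right)} = 5 s$
$j{\left(F \right)} = 1$
$c{\left(Y \right)} = - \frac{1}{3 \left(1 + Y\right)}$
$c{\left(V{\left(2,-4 \right)} \right)} 1256 - 704 = - \frac{1}{3 + 3 \cdot 5 \cdot 2} \cdot 1256 - 704 = - \frac{1}{3 + 3 \cdot 10} \cdot 1256 - 704 = - \frac{1}{3 + 30} \cdot 1256 - 704 = - \frac{1}{33} \cdot 1256 - 704 = \left(-1\right) \frac{1}{33} \cdot 1256 - 704 = \left(- \frac{1}{33}\right) 1256 - 704 = - \frac{1256}{33} - 704 = - \frac{24488}{33}$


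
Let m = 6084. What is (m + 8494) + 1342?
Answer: 15920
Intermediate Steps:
(m + 8494) + 1342 = (6084 + 8494) + 1342 = 14578 + 1342 = 15920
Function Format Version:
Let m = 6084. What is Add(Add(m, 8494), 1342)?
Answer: 15920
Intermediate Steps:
Add(Add(m, 8494), 1342) = Add(Add(6084, 8494), 1342) = Add(14578, 1342) = 15920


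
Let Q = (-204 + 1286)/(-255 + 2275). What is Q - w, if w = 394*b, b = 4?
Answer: -1591219/1010 ≈ -1575.5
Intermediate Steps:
Q = 541/1010 (Q = 1082/2020 = 1082*(1/2020) = 541/1010 ≈ 0.53564)
w = 1576 (w = 394*4 = 1576)
Q - w = 541/1010 - 1*1576 = 541/1010 - 1576 = -1591219/1010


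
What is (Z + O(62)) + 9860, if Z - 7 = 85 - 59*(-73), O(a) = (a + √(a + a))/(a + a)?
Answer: 28519/2 + √31/62 ≈ 14260.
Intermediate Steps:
O(a) = (a + √2*√a)/(2*a) (O(a) = (a + √(2*a))/((2*a)) = (a + √2*√a)*(1/(2*a)) = (a + √2*√a)/(2*a))
Z = 4399 (Z = 7 + (85 - 59*(-73)) = 7 + (85 + 4307) = 7 + 4392 = 4399)
(Z + O(62)) + 9860 = (4399 + (½ + √2/(2*√62))) + 9860 = (4399 + (½ + √2*(√62/62)/2)) + 9860 = (4399 + (½ + √31/62)) + 9860 = (8799/2 + √31/62) + 9860 = 28519/2 + √31/62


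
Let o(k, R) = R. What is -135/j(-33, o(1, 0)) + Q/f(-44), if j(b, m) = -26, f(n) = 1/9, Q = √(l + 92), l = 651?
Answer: 135/26 + 9*√743 ≈ 250.51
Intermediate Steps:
Q = √743 (Q = √(651 + 92) = √743 ≈ 27.258)
f(n) = ⅑
-135/j(-33, o(1, 0)) + Q/f(-44) = -135/(-26) + √743/(⅑) = -135*(-1/26) + √743*9 = 135/26 + 9*√743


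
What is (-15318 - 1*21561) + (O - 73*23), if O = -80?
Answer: -38638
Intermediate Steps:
(-15318 - 1*21561) + (O - 73*23) = (-15318 - 1*21561) + (-80 - 73*23) = (-15318 - 21561) + (-80 - 1679) = -36879 - 1759 = -38638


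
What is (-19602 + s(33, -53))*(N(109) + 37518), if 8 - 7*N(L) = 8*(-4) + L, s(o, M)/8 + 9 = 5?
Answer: -5155044138/7 ≈ -7.3644e+8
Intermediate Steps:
s(o, M) = -32 (s(o, M) = -72 + 8*5 = -72 + 40 = -32)
N(L) = 40/7 - L/7 (N(L) = 8/7 - (8*(-4) + L)/7 = 8/7 - (-32 + L)/7 = 8/7 + (32/7 - L/7) = 40/7 - L/7)
(-19602 + s(33, -53))*(N(109) + 37518) = (-19602 - 32)*((40/7 - 1/7*109) + 37518) = -19634*((40/7 - 109/7) + 37518) = -19634*(-69/7 + 37518) = -19634*262557/7 = -5155044138/7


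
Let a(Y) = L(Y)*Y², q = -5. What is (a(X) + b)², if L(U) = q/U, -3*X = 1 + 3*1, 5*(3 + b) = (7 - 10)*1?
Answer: 2116/225 ≈ 9.4044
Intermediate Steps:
b = -18/5 (b = -3 + ((7 - 10)*1)/5 = -3 + (-3*1)/5 = -3 + (⅕)*(-3) = -3 - ⅗ = -18/5 ≈ -3.6000)
X = -4/3 (X = -(1 + 3*1)/3 = -(1 + 3)/3 = -⅓*4 = -4/3 ≈ -1.3333)
L(U) = -5/U
a(Y) = -5*Y (a(Y) = (-5/Y)*Y² = -5*Y)
(a(X) + b)² = (-5*(-4/3) - 18/5)² = (20/3 - 18/5)² = (46/15)² = 2116/225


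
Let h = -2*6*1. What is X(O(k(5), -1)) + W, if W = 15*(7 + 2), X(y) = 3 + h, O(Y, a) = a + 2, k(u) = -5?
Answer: 126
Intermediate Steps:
h = -12 (h = -12*1 = -12)
O(Y, a) = 2 + a
X(y) = -9 (X(y) = 3 - 12 = -9)
W = 135 (W = 15*9 = 135)
X(O(k(5), -1)) + W = -9 + 135 = 126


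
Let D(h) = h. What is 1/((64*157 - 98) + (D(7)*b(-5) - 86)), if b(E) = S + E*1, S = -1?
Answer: 1/9822 ≈ 0.00010181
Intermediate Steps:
b(E) = -1 + E (b(E) = -1 + E*1 = -1 + E)
1/((64*157 - 98) + (D(7)*b(-5) - 86)) = 1/((64*157 - 98) + (7*(-1 - 5) - 86)) = 1/((10048 - 98) + (7*(-6) - 86)) = 1/(9950 + (-42 - 86)) = 1/(9950 - 128) = 1/9822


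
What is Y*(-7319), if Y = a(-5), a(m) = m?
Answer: 36595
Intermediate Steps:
Y = -5
Y*(-7319) = -5*(-7319) = 36595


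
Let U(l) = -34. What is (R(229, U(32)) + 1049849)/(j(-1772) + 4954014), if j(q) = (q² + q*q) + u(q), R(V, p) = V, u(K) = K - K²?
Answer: 525039/4046113 ≈ 0.12976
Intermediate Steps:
j(q) = 2*q² + q*(1 - q) (j(q) = (q² + q*q) + q*(1 - q) = (q² + q²) + q*(1 - q) = 2*q² + q*(1 - q))
(R(229, U(32)) + 1049849)/(j(-1772) + 4954014) = (229 + 1049849)/(-1772*(1 - 1772) + 4954014) = 1050078/(-1772*(-1771) + 4954014) = 1050078/(3138212 + 4954014) = 1050078/8092226 = 1050078*(1/8092226) = 525039/4046113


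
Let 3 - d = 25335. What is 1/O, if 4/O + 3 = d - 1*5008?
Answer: -30343/4 ≈ -7585.8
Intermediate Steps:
d = -25332 (d = 3 - 1*25335 = 3 - 25335 = -25332)
O = -4/30343 (O = 4/(-3 + (-25332 - 1*5008)) = 4/(-3 + (-25332 - 5008)) = 4/(-3 - 30340) = 4/(-30343) = 4*(-1/30343) = -4/30343 ≈ -0.00013183)
1/O = 1/(-4/30343) = -30343/4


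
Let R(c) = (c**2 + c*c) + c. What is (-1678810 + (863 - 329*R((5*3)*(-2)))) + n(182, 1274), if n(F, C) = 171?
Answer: -2260106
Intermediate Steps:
R(c) = c + 2*c**2 (R(c) = (c**2 + c**2) + c = 2*c**2 + c = c + 2*c**2)
(-1678810 + (863 - 329*R((5*3)*(-2)))) + n(182, 1274) = (-1678810 + (863 - 329*(5*3)*(-2)*(1 + 2*((5*3)*(-2))))) + 171 = (-1678810 + (863 - 329*15*(-2)*(1 + 2*(15*(-2))))) + 171 = (-1678810 + (863 - (-9870)*(1 + 2*(-30)))) + 171 = (-1678810 + (863 - (-9870)*(1 - 60))) + 171 = (-1678810 + (863 - (-9870)*(-59))) + 171 = (-1678810 + (863 - 329*1770)) + 171 = (-1678810 + (863 - 582330)) + 171 = (-1678810 - 581467) + 171 = -2260277 + 171 = -2260106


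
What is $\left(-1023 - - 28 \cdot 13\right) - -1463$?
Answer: $804$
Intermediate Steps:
$\left(-1023 - - 28 \cdot 13\right) - -1463 = \left(-1023 - \left(-1\right) 364\right) + 1463 = \left(-1023 - -364\right) + 1463 = \left(-1023 + 364\right) + 1463 = -659 + 1463 = 804$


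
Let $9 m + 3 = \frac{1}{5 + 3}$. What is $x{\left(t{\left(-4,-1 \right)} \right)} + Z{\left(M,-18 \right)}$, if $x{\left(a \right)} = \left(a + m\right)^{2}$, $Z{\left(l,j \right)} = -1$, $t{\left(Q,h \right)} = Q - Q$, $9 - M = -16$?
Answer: $- \frac{4655}{5184} \approx -0.89795$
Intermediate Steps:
$M = 25$ ($M = 9 - -16 = 9 + 16 = 25$)
$t{\left(Q,h \right)} = 0$
$m = - \frac{23}{72}$ ($m = - \frac{1}{3} + \frac{1}{9 \left(5 + 3\right)} = - \frac{1}{3} + \frac{1}{9 \cdot 8} = - \frac{1}{3} + \frac{1}{9} \cdot \frac{1}{8} = - \frac{1}{3} + \frac{1}{72} = - \frac{23}{72} \approx -0.31944$)
$x{\left(a \right)} = \left(- \frac{23}{72} + a\right)^{2}$ ($x{\left(a \right)} = \left(a - \frac{23}{72}\right)^{2} = \left(- \frac{23}{72} + a\right)^{2}$)
$x{\left(t{\left(-4,-1 \right)} \right)} + Z{\left(M,-18 \right)} = \frac{\left(-23 + 72 \cdot 0\right)^{2}}{5184} - 1 = \frac{\left(-23 + 0\right)^{2}}{5184} - 1 = \frac{\left(-23\right)^{2}}{5184} - 1 = \frac{1}{5184} \cdot 529 - 1 = \frac{529}{5184} - 1 = - \frac{4655}{5184}$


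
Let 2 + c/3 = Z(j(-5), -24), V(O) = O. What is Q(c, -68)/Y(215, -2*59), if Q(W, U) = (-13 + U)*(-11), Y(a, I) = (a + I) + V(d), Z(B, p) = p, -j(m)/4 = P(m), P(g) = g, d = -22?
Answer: 297/25 ≈ 11.880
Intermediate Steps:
j(m) = -4*m
c = -78 (c = -6 + 3*(-24) = -6 - 72 = -78)
Y(a, I) = -22 + I + a (Y(a, I) = (a + I) - 22 = (I + a) - 22 = -22 + I + a)
Q(W, U) = 143 - 11*U
Q(c, -68)/Y(215, -2*59) = (143 - 11*(-68))/(-22 - 2*59 + 215) = (143 + 748)/(-22 - 118 + 215) = 891/75 = 891*(1/75) = 297/25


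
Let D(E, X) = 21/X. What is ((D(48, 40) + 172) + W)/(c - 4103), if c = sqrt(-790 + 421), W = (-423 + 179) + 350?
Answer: -45711523/673399120 - 33423*I*sqrt(41)/673399120 ≈ -0.067882 - 0.00031781*I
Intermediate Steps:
W = 106 (W = -244 + 350 = 106)
c = 3*I*sqrt(41) (c = sqrt(-369) = 3*I*sqrt(41) ≈ 19.209*I)
((D(48, 40) + 172) + W)/(c - 4103) = ((21/40 + 172) + 106)/(3*I*sqrt(41) - 4103) = ((21*(1/40) + 172) + 106)/(-4103 + 3*I*sqrt(41)) = ((21/40 + 172) + 106)/(-4103 + 3*I*sqrt(41)) = (6901/40 + 106)/(-4103 + 3*I*sqrt(41)) = 11141/(40*(-4103 + 3*I*sqrt(41)))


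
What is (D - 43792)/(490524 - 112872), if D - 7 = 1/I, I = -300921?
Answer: -6587912993/56821708746 ≈ -0.11594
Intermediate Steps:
D = 2106446/300921 (D = 7 + 1/(-300921) = 7 - 1/300921 = 2106446/300921 ≈ 7.0000)
(D - 43792)/(490524 - 112872) = (2106446/300921 - 43792)/(490524 - 112872) = -13175825986/300921/377652 = -13175825986/300921*1/377652 = -6587912993/56821708746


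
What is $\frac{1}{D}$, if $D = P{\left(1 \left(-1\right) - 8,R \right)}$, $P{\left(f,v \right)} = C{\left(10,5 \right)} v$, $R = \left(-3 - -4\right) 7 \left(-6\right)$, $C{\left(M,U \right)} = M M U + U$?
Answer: $- \frac{1}{21210} \approx -4.7148 \cdot 10^{-5}$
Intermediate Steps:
$C{\left(M,U \right)} = U + U M^{2}$ ($C{\left(M,U \right)} = M^{2} U + U = U M^{2} + U = U + U M^{2}$)
$R = -42$ ($R = \left(-3 + 4\right) 7 \left(-6\right) = 1 \cdot 7 \left(-6\right) = 7 \left(-6\right) = -42$)
$P{\left(f,v \right)} = 505 v$ ($P{\left(f,v \right)} = 5 \left(1 + 10^{2}\right) v = 5 \left(1 + 100\right) v = 5 \cdot 101 v = 505 v$)
$D = -21210$ ($D = 505 \left(-42\right) = -21210$)
$\frac{1}{D} = \frac{1}{-21210} = - \frac{1}{21210}$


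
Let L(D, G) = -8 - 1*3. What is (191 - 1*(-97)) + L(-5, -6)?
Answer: 277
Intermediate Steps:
L(D, G) = -11 (L(D, G) = -8 - 3 = -11)
(191 - 1*(-97)) + L(-5, -6) = (191 - 1*(-97)) - 11 = (191 + 97) - 11 = 288 - 11 = 277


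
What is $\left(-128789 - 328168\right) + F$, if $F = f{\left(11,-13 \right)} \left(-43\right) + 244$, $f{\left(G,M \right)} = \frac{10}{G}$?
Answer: $- \frac{5024273}{11} \approx -4.5675 \cdot 10^{5}$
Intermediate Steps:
$F = \frac{2254}{11}$ ($F = \frac{10}{11} \left(-43\right) + 244 = - \frac{430}{11} + 244 = \frac{2254}{11} \approx 204.91$)
$\left(-128789 - 328168\right) + F = \left(-128789 - 328168\right) + \frac{2254}{11} = -456957 + \frac{2254}{11} = - \frac{5024273}{11}$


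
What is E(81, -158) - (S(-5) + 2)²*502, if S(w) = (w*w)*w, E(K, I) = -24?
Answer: -7594782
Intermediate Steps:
S(w) = w³ (S(w) = w²*w = w³)
E(81, -158) - (S(-5) + 2)²*502 = -24 - ((-5)³ + 2)²*502 = -24 - (-125 + 2)²*502 = -24 - (-123)²*502 = -24 - 15129*502 = -24 - 1*7594758 = -24 - 7594758 = -7594782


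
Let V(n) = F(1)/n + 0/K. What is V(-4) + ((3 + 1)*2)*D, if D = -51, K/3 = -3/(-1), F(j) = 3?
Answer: -1635/4 ≈ -408.75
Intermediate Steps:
K = 9 (K = 3*(-3/(-1)) = 3*(-3*(-1)) = 3*3 = 9)
V(n) = 3/n (V(n) = 3/n + 0/9 = 3/n + 0*(1/9) = 3/n + 0 = 3/n)
V(-4) + ((3 + 1)*2)*D = 3/(-4) + ((3 + 1)*2)*(-51) = 3*(-1/4) + (4*2)*(-51) = -3/4 + 8*(-51) = -3/4 - 408 = -1635/4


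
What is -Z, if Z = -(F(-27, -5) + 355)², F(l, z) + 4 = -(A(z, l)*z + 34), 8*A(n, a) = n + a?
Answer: 88209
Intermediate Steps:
A(n, a) = a/8 + n/8 (A(n, a) = (n + a)/8 = (a + n)/8 = a/8 + n/8)
F(l, z) = -38 - z*(l/8 + z/8) (F(l, z) = -4 - ((l/8 + z/8)*z + 34) = -4 - (z*(l/8 + z/8) + 34) = -4 - (34 + z*(l/8 + z/8)) = -4 + (-34 - z*(l/8 + z/8)) = -38 - z*(l/8 + z/8))
Z = -88209 (Z = -((-38 - ⅛*(-5)*(-27 - 5)) + 355)² = -((-38 - ⅛*(-5)*(-32)) + 355)² = -((-38 - 20) + 355)² = -(-58 + 355)² = -1*297² = -1*88209 = -88209)
-Z = -1*(-88209) = 88209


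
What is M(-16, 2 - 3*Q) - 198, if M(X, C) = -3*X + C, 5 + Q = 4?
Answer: -145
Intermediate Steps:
Q = -1 (Q = -5 + 4 = -1)
M(X, C) = C - 3*X
M(-16, 2 - 3*Q) - 198 = ((2 - 3*(-1)) - 3*(-16)) - 198 = ((2 + 3) + 48) - 198 = (5 + 48) - 198 = 53 - 198 = -145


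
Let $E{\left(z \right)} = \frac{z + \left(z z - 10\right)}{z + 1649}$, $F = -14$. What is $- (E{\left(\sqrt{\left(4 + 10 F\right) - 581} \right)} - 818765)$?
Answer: $\frac{1113487429688}{1359959} - \frac{1188 i \sqrt{717}}{1359959} \approx 8.1877 \cdot 10^{5} - 0.023391 i$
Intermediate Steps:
$E{\left(z \right)} = \frac{-10 + z + z^{2}}{1649 + z}$ ($E{\left(z \right)} = \frac{z + \left(z^{2} - 10\right)}{1649 + z} = \frac{z + \left(-10 + z^{2}\right)}{1649 + z} = \frac{-10 + z + z^{2}}{1649 + z}$)
$- (E{\left(\sqrt{\left(4 + 10 F\right) - 581} \right)} - 818765) = - (\frac{-10 + \sqrt{\left(4 + 10 \left(-14\right)\right) - 581} + \left(\sqrt{\left(4 + 10 \left(-14\right)\right) - 581}\right)^{2}}{1649 + \sqrt{\left(4 + 10 \left(-14\right)\right) - 581}} - 818765) = - (\frac{-10 + \sqrt{\left(4 - 140\right) - 581} + \left(\sqrt{\left(4 - 140\right) - 581}\right)^{2}}{1649 + \sqrt{\left(4 - 140\right) - 581}} - 818765) = - (\frac{-10 + \sqrt{-136 - 581} + \left(\sqrt{-136 - 581}\right)^{2}}{1649 + \sqrt{-136 - 581}} - 818765) = - (\frac{-10 + \sqrt{-717} + \left(\sqrt{-717}\right)^{2}}{1649 + \sqrt{-717}} - 818765) = - (\frac{-10 + i \sqrt{717} + \left(i \sqrt{717}\right)^{2}}{1649 + i \sqrt{717}} - 818765) = - (\frac{-10 + i \sqrt{717} - 717}{1649 + i \sqrt{717}} - 818765) = - (\frac{-727 + i \sqrt{717}}{1649 + i \sqrt{717}} - 818765) = - (-818765 + \frac{-727 + i \sqrt{717}}{1649 + i \sqrt{717}}) = 818765 - \frac{-727 + i \sqrt{717}}{1649 + i \sqrt{717}}$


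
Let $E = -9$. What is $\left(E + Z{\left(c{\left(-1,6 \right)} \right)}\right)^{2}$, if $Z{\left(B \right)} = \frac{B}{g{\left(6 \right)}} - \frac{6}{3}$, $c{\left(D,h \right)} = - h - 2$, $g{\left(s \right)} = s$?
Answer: $\frac{1369}{9} \approx 152.11$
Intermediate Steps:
$c{\left(D,h \right)} = -2 - h$
$Z{\left(B \right)} = -2 + \frac{B}{6}$ ($Z{\left(B \right)} = \frac{B}{6} - \frac{6}{3} = B \frac{1}{6} - 2 = \frac{B}{6} - 2 = -2 + \frac{B}{6}$)
$\left(E + Z{\left(c{\left(-1,6 \right)} \right)}\right)^{2} = \left(-9 - \left(2 - \frac{-2 - 6}{6}\right)\right)^{2} = \left(-9 + \left(-2 + \frac{1}{6} \left(-8\right)\right)\right)^{2} = \left(-9 - \frac{10}{3}\right)^{2} = \left(- \frac{37}{3}\right)^{2} = \frac{1369}{9}$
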